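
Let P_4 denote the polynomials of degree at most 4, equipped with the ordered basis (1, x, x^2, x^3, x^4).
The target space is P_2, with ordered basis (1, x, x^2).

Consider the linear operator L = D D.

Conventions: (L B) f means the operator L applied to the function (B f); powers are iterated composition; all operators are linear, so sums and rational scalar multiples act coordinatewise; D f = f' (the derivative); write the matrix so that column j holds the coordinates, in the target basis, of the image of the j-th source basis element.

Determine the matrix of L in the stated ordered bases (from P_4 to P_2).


the matrix is [[0, 0, 2, 0, 0]; [0, 0, 0, 6, 0]; [0, 0, 0, 0, 12]] (rows listed top to bottom)

image of 1: 0
image of x: 0
image of x^2: 2
image of x^3: 6x
image of x^4: 12x^2
each image's coordinates form column j of the matrix


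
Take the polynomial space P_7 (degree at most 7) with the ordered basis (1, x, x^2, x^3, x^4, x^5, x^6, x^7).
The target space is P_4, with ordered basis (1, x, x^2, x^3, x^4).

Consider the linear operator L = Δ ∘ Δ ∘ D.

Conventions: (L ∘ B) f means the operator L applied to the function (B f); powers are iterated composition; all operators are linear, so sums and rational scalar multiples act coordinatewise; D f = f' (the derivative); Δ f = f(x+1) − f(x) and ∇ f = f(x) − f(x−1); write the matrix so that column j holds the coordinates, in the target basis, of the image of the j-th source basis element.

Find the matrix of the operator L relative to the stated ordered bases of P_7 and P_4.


the matrix is [[0, 0, 0, 6, 24, 70, 180, 434]; [0, 0, 0, 0, 24, 120, 420, 1260]; [0, 0, 0, 0, 0, 60, 360, 1470]; [0, 0, 0, 0, 0, 0, 120, 840]; [0, 0, 0, 0, 0, 0, 0, 210]] (rows listed top to bottom)

image of 1: 0
image of x: 0
image of x^2: 0
image of x^3: 6
image of x^4: 24x + 24
image of x^5: 60x^2 + 120x + 70
image of x^6: 120x^3 + 360x^2 + 420x + 180
image of x^7: 210x^4 + 840x^3 + 1470x^2 + 1260x + 434
each image's coordinates form column j of the matrix


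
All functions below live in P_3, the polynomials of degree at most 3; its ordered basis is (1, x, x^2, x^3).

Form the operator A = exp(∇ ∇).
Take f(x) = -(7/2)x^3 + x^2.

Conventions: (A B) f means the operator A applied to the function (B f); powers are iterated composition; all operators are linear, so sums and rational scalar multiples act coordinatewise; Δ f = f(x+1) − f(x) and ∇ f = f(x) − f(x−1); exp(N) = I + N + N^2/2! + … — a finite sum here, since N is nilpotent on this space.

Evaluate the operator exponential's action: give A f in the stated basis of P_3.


order-1 term: -21x + 23
the series for exp(∇ ∇) f terminates at order 1
exp(∇ ∇) f = -(7/2)x^3 + x^2 - 21x + 23

g(x) = -(7/2)x^3 + x^2 - 21x + 23


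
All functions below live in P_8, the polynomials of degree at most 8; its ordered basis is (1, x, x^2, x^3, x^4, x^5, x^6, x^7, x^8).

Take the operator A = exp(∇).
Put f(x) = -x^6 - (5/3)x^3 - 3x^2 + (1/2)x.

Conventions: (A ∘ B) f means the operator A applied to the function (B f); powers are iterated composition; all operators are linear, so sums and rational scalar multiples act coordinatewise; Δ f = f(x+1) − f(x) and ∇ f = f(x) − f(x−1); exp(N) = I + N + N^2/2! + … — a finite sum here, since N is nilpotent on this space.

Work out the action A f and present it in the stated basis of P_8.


g(x) = -x^6 - 6x^5 + (55/3)x^3 - 23x^2 - (35/2)x + 67/6

order-1 term: -6x^5 + 15x^4 - 20x^3 + 10x^2 - 7x + 17/6
order-2 term: -15x^4 + 60x^3 - 105x^2 + 85x - 29
order-3 term: -20x^3 + 90x^2 - 150x + 265/3
order-4 term: -15x^2 + 60x - 65
order-5 term: -6x + 15
order-6 term: -1
the series for exp(∇) f terminates at order 6
exp(∇) f = -x^6 - 6x^5 + (55/3)x^3 - 23x^2 - (35/2)x + 67/6


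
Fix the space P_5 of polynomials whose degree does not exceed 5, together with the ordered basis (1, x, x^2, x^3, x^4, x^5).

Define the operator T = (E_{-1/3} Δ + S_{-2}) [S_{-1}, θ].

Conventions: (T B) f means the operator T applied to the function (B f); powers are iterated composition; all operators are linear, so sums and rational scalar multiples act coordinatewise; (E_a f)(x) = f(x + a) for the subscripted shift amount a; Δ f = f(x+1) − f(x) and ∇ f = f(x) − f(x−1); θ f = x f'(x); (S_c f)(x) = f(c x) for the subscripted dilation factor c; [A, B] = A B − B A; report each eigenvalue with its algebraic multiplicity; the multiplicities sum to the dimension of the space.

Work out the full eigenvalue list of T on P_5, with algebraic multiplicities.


image of 1: 0
image of x: 0
image of x^2: 0
image of x^3: 0
image of x^4: 0
image of x^5: 0
the matrix is upper triangular; its diagonal is (0, 0, 0, 0, 0, 0)
for a triangular matrix the eigenvalues are the diagonal entries, with algebraic multiplicity their repetition count

λ = 0 (multiplicity 6)


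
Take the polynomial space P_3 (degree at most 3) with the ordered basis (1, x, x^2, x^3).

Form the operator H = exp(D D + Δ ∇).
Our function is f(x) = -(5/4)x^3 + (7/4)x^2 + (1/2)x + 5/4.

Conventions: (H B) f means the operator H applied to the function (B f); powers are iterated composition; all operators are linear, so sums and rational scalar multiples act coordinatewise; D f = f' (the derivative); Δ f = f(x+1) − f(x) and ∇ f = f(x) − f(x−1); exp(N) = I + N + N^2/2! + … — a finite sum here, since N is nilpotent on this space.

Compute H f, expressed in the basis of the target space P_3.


the result is g(x) = -(5/4)x^3 + (7/4)x^2 - (29/2)x + 33/4

order-1 term: -15x + 7
the series for exp(D D + Δ ∇) f terminates at order 1
exp(D D + Δ ∇) f = -(5/4)x^3 + (7/4)x^2 - (29/2)x + 33/4


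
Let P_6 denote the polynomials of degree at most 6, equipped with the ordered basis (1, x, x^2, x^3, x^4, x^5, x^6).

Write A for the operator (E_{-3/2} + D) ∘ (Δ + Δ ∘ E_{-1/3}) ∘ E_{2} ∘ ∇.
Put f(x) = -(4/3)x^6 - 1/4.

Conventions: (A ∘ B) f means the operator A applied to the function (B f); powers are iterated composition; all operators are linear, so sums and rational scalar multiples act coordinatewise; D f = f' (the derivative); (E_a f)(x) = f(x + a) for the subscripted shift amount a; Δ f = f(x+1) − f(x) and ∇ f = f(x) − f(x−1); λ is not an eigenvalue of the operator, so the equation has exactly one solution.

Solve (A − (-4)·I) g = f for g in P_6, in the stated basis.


write g with unknown coordinates in the stated basis and equate coefficients in (A − (-4)·I) g = f
solving from the highest basis element down gives g = -(1/3)x^6 + 5x^4 + (80/3)x^3 + (535/6)x^2 + (1565/27)x - 13709/81
check: A g = -20x^4 - (320/3)x^3 - (1070/3)x^2 - (6260/27)x + 219263/324
so A g − (-4)·g = -(4/3)x^6 - 1/4 = f ✓

the result is g(x) = -(1/3)x^6 + 5x^4 + (80/3)x^3 + (535/6)x^2 + (1565/27)x - 13709/81


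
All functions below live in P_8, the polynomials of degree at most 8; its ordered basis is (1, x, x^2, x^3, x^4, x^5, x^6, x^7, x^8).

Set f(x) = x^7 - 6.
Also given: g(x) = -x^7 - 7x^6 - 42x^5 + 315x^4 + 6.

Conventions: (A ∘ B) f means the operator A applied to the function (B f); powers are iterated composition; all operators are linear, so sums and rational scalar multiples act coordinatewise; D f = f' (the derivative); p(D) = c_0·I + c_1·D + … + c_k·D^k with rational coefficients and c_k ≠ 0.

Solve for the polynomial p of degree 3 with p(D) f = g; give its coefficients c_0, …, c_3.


c_0 = -1, c_1 = -1, c_2 = -1, c_3 = 3/2

D^0 f = x^7 - 6
D^1 f = 7x^6
D^2 f = 42x^5
D^3 f = 210x^4
matching coefficients of g against c_0 f + c_1 Df + … from the top degree down determines the c_i
solution: c_0 = -1, c_1 = -1, c_2 = -1, c_3 = 3/2


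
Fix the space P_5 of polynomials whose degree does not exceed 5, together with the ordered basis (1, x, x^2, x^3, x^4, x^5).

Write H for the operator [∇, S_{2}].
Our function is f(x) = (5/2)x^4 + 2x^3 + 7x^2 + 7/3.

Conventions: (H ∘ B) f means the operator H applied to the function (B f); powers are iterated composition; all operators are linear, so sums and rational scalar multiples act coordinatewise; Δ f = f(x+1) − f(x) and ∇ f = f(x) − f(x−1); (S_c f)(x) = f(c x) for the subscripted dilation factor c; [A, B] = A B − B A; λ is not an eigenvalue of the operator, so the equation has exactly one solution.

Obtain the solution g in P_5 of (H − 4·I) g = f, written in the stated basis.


write g with unknown coordinates in the stated basis and equate coefficients in (H − 4·I) g = f
solving from the highest basis element down gives g = -(5/8)x^4 - (11/2)x^3 - 7x^2 + 9x - 35/96
check: H g = -20x^3 - 21x^2 + 36x + 7/8
so H g − 4·g = (5/2)x^4 + 2x^3 + 7x^2 + 7/3 = f ✓

g(x) = -(5/8)x^4 - (11/2)x^3 - 7x^2 + 9x - 35/96


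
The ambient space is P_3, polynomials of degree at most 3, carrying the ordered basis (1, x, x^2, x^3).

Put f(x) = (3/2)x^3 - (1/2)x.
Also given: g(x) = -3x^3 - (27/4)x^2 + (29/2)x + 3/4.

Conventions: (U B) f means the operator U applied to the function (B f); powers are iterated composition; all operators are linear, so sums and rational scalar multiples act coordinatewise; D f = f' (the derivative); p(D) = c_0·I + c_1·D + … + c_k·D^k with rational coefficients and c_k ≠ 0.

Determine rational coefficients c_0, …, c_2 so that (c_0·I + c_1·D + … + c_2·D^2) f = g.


D^0 f = (3/2)x^3 - (1/2)x
D^1 f = (9/2)x^2 - 1/2
D^2 f = 9x
matching coefficients of g against c_0 f + c_1 Df + … from the top degree down determines the c_i
solution: c_0 = -2, c_1 = -3/2, c_2 = 3/2

p(D) = -2·I − (3/2)·D + (3/2)·D^2, i.e. c_0 = -2, c_1 = -3/2, c_2 = 3/2


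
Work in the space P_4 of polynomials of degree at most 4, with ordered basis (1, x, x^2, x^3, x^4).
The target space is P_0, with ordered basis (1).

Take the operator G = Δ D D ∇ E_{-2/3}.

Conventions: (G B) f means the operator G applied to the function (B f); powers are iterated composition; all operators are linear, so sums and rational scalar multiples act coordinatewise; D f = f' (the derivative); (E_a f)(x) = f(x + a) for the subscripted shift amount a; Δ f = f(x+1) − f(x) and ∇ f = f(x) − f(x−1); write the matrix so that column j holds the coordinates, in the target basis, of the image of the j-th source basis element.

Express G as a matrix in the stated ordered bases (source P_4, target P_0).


the matrix is [[0, 0, 0, 0, 24]] (rows listed top to bottom)

image of 1: 0
image of x: 0
image of x^2: 0
image of x^3: 0
image of x^4: 24
each image's coordinates form column j of the matrix


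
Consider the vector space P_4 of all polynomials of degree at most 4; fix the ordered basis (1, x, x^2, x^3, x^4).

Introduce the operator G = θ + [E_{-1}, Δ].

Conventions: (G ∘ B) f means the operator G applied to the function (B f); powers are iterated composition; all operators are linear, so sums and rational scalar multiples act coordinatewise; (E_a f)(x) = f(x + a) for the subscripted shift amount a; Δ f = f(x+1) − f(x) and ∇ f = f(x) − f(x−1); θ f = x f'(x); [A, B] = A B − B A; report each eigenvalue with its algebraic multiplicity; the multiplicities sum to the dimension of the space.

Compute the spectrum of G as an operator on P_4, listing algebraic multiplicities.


λ = 0 (multiplicity 1), λ = 1 (multiplicity 1), λ = 2 (multiplicity 1), λ = 3 (multiplicity 1), λ = 4 (multiplicity 1)

image of 1: 0
image of x: x
image of x^2: 2x^2
image of x^3: 3x^3
image of x^4: 4x^4
the matrix is upper triangular; its diagonal is (0, 1, 2, 3, 4)
for a triangular matrix the eigenvalues are the diagonal entries, with algebraic multiplicity their repetition count


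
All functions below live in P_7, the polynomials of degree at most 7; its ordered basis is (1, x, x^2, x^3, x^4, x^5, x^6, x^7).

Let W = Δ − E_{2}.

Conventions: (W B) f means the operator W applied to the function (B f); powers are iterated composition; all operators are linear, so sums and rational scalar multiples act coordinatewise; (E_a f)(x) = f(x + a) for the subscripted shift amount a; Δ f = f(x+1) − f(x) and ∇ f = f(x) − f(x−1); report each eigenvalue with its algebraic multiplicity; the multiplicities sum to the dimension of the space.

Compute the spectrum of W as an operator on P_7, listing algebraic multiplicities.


λ = -1 (multiplicity 8)

image of 1: -1
image of x: -x - 1
image of x^2: -x^2 - 2x - 3
image of x^3: -x^3 - 3x^2 - 9x - 7
image of x^4: -x^4 - 4x^3 - 18x^2 - 28x - 15
image of x^5: -x^5 - 5x^4 - 30x^3 - 70x^2 - 75x - 31
image of x^6: -x^6 - 6x^5 - 45x^4 - 140x^3 - 225x^2 - 186x - 63
image of x^7: -x^7 - 7x^6 - 63x^5 - 245x^4 - 525x^3 - 651x^2 - 441x - 127
the matrix is upper triangular; its diagonal is (-1, -1, -1, -1, -1, -1, -1, -1)
for a triangular matrix the eigenvalues are the diagonal entries, with algebraic multiplicity their repetition count


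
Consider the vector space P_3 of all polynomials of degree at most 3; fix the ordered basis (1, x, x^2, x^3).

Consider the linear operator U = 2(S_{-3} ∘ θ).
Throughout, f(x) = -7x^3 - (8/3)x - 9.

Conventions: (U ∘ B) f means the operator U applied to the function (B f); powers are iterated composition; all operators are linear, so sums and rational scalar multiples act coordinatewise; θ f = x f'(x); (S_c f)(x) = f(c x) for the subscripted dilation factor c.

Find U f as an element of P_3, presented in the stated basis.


θ f = -21x^3 - (8/3)x
S_{-3} θ f = 567x^3 + 8x
(2(S_{-3} ∘ θ)) f = 1134x^3 + 16x

g(x) = 1134x^3 + 16x


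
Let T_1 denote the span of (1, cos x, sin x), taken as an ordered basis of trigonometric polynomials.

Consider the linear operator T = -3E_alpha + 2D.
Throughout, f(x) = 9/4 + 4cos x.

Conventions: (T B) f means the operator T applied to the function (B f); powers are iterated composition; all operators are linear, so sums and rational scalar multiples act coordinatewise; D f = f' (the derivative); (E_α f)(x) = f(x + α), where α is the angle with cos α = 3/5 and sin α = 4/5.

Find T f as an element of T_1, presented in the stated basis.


E_alpha f = 9/4 + (12/5)cos x - (16/5)sin x
(-3E_alpha) f = -27/4 - (36/5)cos x + (48/5)sin x
D f = -4sin x
(2D) f = -8sin x
(-3E_alpha + 2D) f = -27/4 - (36/5)cos x + (8/5)sin x

the image equals g(x) = -27/4 - (36/5)cos x + (8/5)sin x


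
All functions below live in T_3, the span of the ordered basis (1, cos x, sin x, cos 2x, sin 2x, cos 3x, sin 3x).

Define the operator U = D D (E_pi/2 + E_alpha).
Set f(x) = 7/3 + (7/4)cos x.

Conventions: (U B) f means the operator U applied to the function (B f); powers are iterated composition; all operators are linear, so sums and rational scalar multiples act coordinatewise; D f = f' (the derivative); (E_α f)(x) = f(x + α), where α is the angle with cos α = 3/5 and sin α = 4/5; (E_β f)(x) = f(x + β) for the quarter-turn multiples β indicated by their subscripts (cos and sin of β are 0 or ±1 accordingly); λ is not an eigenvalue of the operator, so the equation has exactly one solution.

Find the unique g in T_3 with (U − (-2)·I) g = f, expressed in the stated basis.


write g with unknown coordinates in the stated basis and equate coefficients in (U − (-2)·I) g = f
solving from the highest basis element down gives g = 7/6 + (49/104)cos x - (63/104)sin x
check: U g = (21/26)cos x + (63/52)sin x
so U g − (-2)·g = 7/3 + (7/4)cos x = f ✓

the result is g(x) = 7/6 + (49/104)cos x - (63/104)sin x


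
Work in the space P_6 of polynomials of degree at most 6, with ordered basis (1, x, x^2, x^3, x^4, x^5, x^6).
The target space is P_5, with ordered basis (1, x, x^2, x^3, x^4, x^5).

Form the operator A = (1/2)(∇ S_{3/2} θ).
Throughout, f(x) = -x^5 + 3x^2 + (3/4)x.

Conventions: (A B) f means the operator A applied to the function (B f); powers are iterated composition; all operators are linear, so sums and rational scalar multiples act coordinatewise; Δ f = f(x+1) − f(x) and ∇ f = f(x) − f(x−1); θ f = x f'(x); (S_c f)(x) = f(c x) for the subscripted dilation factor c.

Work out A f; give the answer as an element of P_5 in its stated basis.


θ f = -5x^5 + 6x^2 + (3/4)x
S_{3/2} θ f = -(1215/32)x^5 + (27/2)x^2 + (9/8)x
∇ S_{3/2} θ f = -(6075/32)x^4 + (6075/16)x^3 - (6075/16)x^2 + (6939/32)x - 1611/32
((1/2)(∇ S_{3/2} θ)) f = -(6075/64)x^4 + (6075/32)x^3 - (6075/32)x^2 + (6939/64)x - 1611/64

the result is g(x) = -(6075/64)x^4 + (6075/32)x^3 - (6075/32)x^2 + (6939/64)x - 1611/64


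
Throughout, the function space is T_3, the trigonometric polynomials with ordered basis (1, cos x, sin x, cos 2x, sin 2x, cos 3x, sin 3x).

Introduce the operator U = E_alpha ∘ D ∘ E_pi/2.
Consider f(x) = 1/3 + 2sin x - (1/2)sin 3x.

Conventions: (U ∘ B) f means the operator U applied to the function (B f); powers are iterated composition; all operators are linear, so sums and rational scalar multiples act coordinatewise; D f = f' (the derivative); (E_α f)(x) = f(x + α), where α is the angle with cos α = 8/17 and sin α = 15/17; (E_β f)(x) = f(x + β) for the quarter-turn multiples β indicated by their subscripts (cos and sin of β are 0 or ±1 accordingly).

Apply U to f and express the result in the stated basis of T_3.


E_pi/2 f = 1/3 + 2cos x + (1/2)cos 3x
D E_pi/2 f = -2sin x - (3/2)sin 3x
E_alpha D E_pi/2 f = -(30/17)cos x - (16/17)sin x + (1485/9826)cos 3x + (7332/4913)sin 3x

the result is g(x) = -(30/17)cos x - (16/17)sin x + (1485/9826)cos 3x + (7332/4913)sin 3x


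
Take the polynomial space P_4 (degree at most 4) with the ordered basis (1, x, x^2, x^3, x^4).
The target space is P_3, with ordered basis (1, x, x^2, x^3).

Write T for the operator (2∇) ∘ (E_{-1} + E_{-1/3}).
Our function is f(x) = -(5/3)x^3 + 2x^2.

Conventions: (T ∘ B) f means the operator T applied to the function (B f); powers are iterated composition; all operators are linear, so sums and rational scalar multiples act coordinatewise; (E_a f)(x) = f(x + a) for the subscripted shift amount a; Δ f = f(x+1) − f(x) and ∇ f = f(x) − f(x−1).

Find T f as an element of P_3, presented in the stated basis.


the image equals g(x) = -20x^2 + (188/3)x - 448/9

E_{-1} f = -(5/3)x^3 + 7x^2 - 9x + 11/3
E_{-1/3} f = -(5/3)x^3 + (11/3)x^2 - (17/9)x + 23/81
(E_{-1} + E_{-1/3}) f = -(10/3)x^3 + (32/3)x^2 - (98/9)x + 320/81
∇ (E_{-1} + E_{-1/3}) f = -10x^2 + (94/3)x - 224/9
(2∇) (E_{-1} + E_{-1/3}) f = -20x^2 + (188/3)x - 448/9


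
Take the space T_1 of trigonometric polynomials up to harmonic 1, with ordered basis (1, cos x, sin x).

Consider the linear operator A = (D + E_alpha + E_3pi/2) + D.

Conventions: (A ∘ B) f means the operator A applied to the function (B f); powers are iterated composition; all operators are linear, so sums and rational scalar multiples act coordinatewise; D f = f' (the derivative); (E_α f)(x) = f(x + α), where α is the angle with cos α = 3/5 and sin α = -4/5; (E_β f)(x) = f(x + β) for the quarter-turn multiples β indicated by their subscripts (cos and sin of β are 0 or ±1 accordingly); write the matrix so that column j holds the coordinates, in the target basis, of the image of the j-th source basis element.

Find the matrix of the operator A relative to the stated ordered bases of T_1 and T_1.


image of 1: 2
image of cos x: (3/5)cos x - (1/5)sin x
image of sin x: (1/5)cos x + (3/5)sin x
each image's coordinates form column j of the matrix

the matrix is [[2, 0, 0]; [0, 3/5, 1/5]; [0, -1/5, 3/5]] (rows listed top to bottom)


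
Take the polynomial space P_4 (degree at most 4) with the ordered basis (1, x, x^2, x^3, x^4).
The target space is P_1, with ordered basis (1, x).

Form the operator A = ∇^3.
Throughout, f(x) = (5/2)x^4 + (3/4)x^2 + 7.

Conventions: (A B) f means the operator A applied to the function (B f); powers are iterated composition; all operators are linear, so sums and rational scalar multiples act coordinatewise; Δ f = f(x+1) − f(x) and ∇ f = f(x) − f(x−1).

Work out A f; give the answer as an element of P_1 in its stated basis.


the result is g(x) = 60x - 90

∇ f = 10x^3 - 15x^2 + (23/2)x - 13/4
∇ ∇ f = 30x^2 - 60x + 73/2
∇ ∇ ∇ f = 60x - 90


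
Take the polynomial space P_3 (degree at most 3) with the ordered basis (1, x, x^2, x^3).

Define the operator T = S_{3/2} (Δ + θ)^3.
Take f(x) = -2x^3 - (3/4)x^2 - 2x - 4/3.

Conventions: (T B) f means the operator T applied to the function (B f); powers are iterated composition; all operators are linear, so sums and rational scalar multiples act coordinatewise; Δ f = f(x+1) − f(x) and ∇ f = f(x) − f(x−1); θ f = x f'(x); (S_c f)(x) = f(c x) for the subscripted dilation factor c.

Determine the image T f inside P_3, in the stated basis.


the result is g(x) = -(729/4)x^3 - 270x^2 - (975/4)x - 187/2

Δ f = -6x^2 - (15/2)x - 19/4
θ f = -6x^3 - (3/2)x^2 - 2x
(Δ + θ) f = -6x^3 - (15/2)x^2 - (19/2)x - 19/4
Δ (Δ + θ) f = -18x^2 - 33x - 23
θ (Δ + θ) f = -18x^3 - 15x^2 - (19/2)x
(Δ + θ) (Δ + θ) f = -18x^3 - 33x^2 - (85/2)x - 23
Δ (Δ + θ) (Δ + θ) f = -54x^2 - 120x - 187/2
θ (Δ + θ) (Δ + θ) f = -54x^3 - 66x^2 - (85/2)x
(Δ + θ) (Δ + θ) (Δ + θ) f = -54x^3 - 120x^2 - (325/2)x - 187/2
S_{3/2} (Δ + θ)^3 f = -(729/4)x^3 - 270x^2 - (975/4)x - 187/2


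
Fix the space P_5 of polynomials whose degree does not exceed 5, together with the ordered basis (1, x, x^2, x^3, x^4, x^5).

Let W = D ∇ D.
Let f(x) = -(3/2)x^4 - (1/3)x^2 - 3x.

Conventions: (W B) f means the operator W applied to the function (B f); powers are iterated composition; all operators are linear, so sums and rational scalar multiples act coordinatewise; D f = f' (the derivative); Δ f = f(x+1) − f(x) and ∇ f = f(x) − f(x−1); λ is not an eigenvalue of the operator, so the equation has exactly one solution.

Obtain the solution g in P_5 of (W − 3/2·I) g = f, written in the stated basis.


g(x) = x^4 + (2/9)x^2 + 18x - 8

write g with unknown coordinates in the stated basis and equate coefficients in (W − 3/2·I) g = f
solving from the highest basis element down gives g = x^4 + (2/9)x^2 + 18x - 8
check: W g = 24x - 12
so W g − 3/2·g = -(3/2)x^4 - (1/3)x^2 - 3x = f ✓


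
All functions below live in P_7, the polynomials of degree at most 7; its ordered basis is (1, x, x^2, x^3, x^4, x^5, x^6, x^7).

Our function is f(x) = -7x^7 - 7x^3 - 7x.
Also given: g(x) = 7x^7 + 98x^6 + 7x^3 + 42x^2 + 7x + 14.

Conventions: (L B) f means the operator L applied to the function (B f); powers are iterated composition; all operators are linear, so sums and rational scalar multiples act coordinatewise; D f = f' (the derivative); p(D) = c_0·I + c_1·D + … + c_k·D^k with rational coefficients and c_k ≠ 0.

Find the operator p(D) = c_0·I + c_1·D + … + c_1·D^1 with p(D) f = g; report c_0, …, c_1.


p(D) = -I − 2·D, i.e. c_0 = -1, c_1 = -2

D^0 f = -7x^7 - 7x^3 - 7x
D^1 f = -49x^6 - 21x^2 - 7
matching coefficients of g against c_0 f + c_1 Df + … from the top degree down determines the c_i
solution: c_0 = -1, c_1 = -2


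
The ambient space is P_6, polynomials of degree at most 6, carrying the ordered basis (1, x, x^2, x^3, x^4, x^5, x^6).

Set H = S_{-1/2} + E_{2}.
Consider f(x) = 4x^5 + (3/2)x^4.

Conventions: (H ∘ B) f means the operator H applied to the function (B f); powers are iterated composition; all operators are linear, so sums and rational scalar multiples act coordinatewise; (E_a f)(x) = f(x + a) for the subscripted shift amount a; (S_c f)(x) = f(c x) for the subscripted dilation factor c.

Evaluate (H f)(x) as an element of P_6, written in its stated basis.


the result is g(x) = (31/8)x^5 + (1331/32)x^4 + 172x^3 + 356x^2 + 368x + 152

S_{-1/2} f = -(1/8)x^5 + (3/32)x^4
E_{2} f = 4x^5 + (83/2)x^4 + 172x^3 + 356x^2 + 368x + 152
(S_{-1/2} + E_{2}) f = (31/8)x^5 + (1331/32)x^4 + 172x^3 + 356x^2 + 368x + 152


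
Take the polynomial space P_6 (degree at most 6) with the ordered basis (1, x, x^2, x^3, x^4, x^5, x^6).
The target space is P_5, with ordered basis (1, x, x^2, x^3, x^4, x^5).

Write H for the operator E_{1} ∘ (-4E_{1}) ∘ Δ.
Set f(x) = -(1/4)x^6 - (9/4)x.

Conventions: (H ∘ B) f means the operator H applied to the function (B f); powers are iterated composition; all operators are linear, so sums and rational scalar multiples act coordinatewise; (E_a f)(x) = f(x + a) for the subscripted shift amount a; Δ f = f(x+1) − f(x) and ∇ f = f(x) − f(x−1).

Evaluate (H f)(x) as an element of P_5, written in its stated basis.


the result is g(x) = 6x^5 + 75x^4 + 380x^3 + 975x^2 + 1266x + 674

Δ f = -(3/2)x^5 - (15/4)x^4 - 5x^3 - (15/4)x^2 - (3/2)x - 5/2
E_{1} Δ f = -(3/2)x^5 - (45/4)x^4 - 35x^3 - (225/4)x^2 - (93/2)x - 18
(-4E_{1}) Δ f = 6x^5 + 45x^4 + 140x^3 + 225x^2 + 186x + 72
E_{1} (-4E_{1}) Δ f = 6x^5 + 75x^4 + 380x^3 + 975x^2 + 1266x + 674


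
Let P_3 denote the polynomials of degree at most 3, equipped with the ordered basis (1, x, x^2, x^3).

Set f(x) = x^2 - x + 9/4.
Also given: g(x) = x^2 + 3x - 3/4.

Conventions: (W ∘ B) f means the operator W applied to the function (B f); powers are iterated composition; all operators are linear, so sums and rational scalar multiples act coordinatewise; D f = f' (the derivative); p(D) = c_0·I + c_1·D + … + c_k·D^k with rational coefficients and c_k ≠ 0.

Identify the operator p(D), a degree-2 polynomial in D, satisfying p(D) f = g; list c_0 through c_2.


D^0 f = x^2 - x + 9/4
D^1 f = 2x - 1
D^2 f = 2
matching coefficients of g against c_0 f + c_1 Df + … from the top degree down determines the c_i
solution: c_0 = 1, c_1 = 2, c_2 = -1/2

c_0 = 1, c_1 = 2, c_2 = -1/2


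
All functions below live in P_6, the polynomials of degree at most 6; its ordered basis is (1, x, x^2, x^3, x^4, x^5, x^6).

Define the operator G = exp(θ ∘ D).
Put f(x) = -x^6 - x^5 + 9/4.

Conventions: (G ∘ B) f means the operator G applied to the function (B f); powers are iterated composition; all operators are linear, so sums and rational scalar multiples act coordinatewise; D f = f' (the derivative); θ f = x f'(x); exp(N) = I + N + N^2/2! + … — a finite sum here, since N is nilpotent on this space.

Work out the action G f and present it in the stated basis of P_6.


the result is g(x) = -x^6 - 31x^5 - 320x^4 - 1320x^3 - 2040x^2 - 840x + 9/4

order-1 term: -30x^5 - 20x^4
order-2 term: -300x^4 - 120x^3
order-3 term: -1200x^3 - 240x^2
order-4 term: -1800x^2 - 120x
order-5 term: -720x
the series for exp(θ ∘ D) f terminates at order 5
exp(θ ∘ D) f = -x^6 - 31x^5 - 320x^4 - 1320x^3 - 2040x^2 - 840x + 9/4


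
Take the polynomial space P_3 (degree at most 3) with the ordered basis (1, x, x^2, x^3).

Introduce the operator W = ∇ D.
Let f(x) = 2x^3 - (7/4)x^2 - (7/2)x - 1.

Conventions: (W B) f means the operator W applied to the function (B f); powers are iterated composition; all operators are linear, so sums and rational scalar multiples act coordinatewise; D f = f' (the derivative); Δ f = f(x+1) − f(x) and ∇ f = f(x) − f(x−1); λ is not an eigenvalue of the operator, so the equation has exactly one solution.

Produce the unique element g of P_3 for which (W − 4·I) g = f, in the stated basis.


g(x) = -(1/2)x^3 + (7/16)x^2 + (1/8)x + 27/32

write g with unknown coordinates in the stated basis and equate coefficients in (W − 4·I) g = f
solving from the highest basis element down gives g = -(1/2)x^3 + (7/16)x^2 + (1/8)x + 27/32
check: W g = -3x + 19/8
so W g − 4·g = 2x^3 - (7/4)x^2 - (7/2)x - 1 = f ✓


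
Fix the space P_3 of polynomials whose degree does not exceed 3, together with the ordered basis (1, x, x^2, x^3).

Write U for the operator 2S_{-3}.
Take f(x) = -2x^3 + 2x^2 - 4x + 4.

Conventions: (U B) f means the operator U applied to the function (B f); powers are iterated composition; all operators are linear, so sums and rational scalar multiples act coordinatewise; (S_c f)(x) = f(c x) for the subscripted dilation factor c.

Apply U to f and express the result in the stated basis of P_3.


S_{-3} f = 54x^3 + 18x^2 + 12x + 4
(2S_{-3}) f = 108x^3 + 36x^2 + 24x + 8

the result is g(x) = 108x^3 + 36x^2 + 24x + 8


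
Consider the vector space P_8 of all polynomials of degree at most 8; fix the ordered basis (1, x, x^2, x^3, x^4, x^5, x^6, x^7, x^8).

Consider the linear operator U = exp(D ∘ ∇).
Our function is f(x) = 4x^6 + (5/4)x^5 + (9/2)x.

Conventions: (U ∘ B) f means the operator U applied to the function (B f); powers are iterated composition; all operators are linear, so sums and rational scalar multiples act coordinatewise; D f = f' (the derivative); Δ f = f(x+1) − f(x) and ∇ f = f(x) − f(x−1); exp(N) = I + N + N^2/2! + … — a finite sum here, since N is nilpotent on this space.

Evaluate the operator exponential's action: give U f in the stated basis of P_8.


the result is g(x) = 4x^6 + (5/4)x^5 + 120x^4 - 215x^3 + (1845/2)x^2 - (2911/2)x + 5051/4

order-1 term: 120x^4 - 215x^3 + (405/2)x^2 - 95x + 71/4
order-2 term: 720x^2 - 1365x + 765
order-3 term: 480
the series for exp(D ∘ ∇) f terminates at order 3
exp(D ∘ ∇) f = 4x^6 + (5/4)x^5 + 120x^4 - 215x^3 + (1845/2)x^2 - (2911/2)x + 5051/4


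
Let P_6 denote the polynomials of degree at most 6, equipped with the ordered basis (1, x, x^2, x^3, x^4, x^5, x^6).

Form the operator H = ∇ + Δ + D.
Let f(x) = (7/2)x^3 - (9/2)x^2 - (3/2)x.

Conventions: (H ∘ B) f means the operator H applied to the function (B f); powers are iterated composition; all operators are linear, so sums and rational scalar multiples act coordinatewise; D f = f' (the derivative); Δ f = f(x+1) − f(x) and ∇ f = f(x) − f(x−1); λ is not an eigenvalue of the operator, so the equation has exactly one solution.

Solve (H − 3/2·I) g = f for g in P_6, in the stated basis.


write g with unknown coordinates in the stated basis and equate coefficients in (H − 3/2·I) g = f
solving from the highest basis element down gives g = -(7/3)x^3 - 11x^2 - 43x - 802/9
check: H g = -21x^2 - 66x - 401/3
so H g − 3/2·g = (7/2)x^3 - (9/2)x^2 - (3/2)x = f ✓

the image equals g(x) = -(7/3)x^3 - 11x^2 - 43x - 802/9


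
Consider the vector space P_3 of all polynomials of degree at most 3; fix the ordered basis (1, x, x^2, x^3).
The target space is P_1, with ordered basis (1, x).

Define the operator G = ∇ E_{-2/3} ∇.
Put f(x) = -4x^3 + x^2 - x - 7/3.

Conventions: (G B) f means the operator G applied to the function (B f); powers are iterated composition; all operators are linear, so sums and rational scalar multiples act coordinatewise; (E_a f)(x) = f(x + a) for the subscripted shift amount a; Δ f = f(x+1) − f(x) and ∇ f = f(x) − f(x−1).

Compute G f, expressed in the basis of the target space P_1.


the result is g(x) = -24x + 42

∇ f = -12x^2 + 14x - 6
E_{-2/3} ∇ f = -12x^2 + 30x - 62/3
∇ E_{-2/3} ∇ f = -24x + 42


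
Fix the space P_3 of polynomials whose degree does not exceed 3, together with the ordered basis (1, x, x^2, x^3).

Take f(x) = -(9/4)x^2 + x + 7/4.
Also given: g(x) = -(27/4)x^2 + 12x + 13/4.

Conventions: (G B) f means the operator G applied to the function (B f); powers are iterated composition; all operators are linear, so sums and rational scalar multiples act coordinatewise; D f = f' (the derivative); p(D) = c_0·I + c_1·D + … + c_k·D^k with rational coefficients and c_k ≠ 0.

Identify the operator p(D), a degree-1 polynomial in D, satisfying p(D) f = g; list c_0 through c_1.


D^0 f = -(9/4)x^2 + x + 7/4
D^1 f = -(9/2)x + 1
matching coefficients of g against c_0 f + c_1 Df + … from the top degree down determines the c_i
solution: c_0 = 3, c_1 = -2

c_0 = 3, c_1 = -2


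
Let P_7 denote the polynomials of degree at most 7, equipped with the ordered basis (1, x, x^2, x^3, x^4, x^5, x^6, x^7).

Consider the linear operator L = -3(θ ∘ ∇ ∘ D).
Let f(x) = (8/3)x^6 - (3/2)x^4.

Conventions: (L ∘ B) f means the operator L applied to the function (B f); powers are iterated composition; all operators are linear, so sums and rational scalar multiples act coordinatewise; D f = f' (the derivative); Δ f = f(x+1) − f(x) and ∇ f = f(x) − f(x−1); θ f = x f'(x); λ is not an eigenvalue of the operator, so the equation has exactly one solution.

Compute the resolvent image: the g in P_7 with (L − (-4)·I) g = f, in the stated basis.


the image equals g(x) = (2/3)x^6 + (477/8)x^4 - 90x^3 + (4533/4)x^2 - (7653/8)x

write g with unknown coordinates in the stated basis and equate coefficients in (L − (-4)·I) g = f
solving from the highest basis element down gives g = (2/3)x^6 + (477/8)x^4 - 90x^3 + (4533/4)x^2 - (7653/8)x
check: L g = -240x^4 + 360x^3 - 4533x^2 + (7653/2)x
so L g − (-4)·g = (8/3)x^6 - (3/2)x^4 = f ✓


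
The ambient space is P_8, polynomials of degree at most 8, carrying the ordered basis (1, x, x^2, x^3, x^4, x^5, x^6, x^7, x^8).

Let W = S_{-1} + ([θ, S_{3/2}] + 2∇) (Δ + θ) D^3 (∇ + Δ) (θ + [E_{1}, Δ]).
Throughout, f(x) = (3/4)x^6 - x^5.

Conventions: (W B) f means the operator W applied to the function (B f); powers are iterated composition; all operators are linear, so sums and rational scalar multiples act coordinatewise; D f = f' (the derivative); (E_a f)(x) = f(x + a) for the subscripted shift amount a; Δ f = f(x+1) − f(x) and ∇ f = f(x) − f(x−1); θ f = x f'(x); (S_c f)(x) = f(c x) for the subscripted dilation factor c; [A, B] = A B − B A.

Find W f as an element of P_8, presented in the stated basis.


S_{-1} f = (3/4)x^6 + x^5
θ f = (9/2)x^6 - 5x^5
Δ f = (9/2)x^5 + (25/4)x^4 + 5x^3 + (5/4)x^2 - (1/2)x - 1/4
E_{1} Δ f = (9/2)x^5 + (115/4)x^4 + 75x^3 + (395/4)x^2 + (129/2)x + 65/4
E_{1} f = (3/4)x^6 + (7/2)x^5 + (25/4)x^4 + 5x^3 + (5/4)x^2 - (1/2)x - 1/4
Δ E_{1} f = (9/2)x^5 + (115/4)x^4 + 75x^3 + (395/4)x^2 + (129/2)x + 65/4
[E_{1}, Δ] f = 0
(θ + [E_{1}, Δ]) f = (9/2)x^6 - 5x^5
∇ (θ + [E_{1}, Δ]) f = 27x^5 - (185/2)x^4 + 140x^3 - (235/2)x^2 + 52x - 19/2
Δ (θ + [E_{1}, Δ]) f = 27x^5 + (85/2)x^4 + 40x^3 + (35/2)x^2 + 2x - 1/2
(∇ + Δ) (θ + [E_{1}, Δ]) f = 54x^5 - 50x^4 + 180x^3 - 100x^2 + 54x - 10
D (∇ + Δ) (θ + [E_{1}, Δ]) f = 270x^4 - 200x^3 + 540x^2 - 200x + 54
D D (∇ + Δ) (θ + [E_{1}, Δ]) f = 1080x^3 - 600x^2 + 1080x - 200
D D D (∇ + Δ) (θ + [E_{1}, Δ]) f = 3240x^2 - 1200x + 1080
Δ D^3 (∇ + Δ) (θ + [E_{1}, Δ]) f = 6480x + 2040
θ D^3 (∇ + Δ) (θ + [E_{1}, Δ]) f = 6480x^2 - 1200x
(Δ + θ) D^3 (∇ + Δ) (θ + [E_{1}, Δ]) f = 6480x^2 + 5280x + 2040
S_{3/2} ((Δ + θ) D^3 (∇ + Δ)) (θ + [E_{1}, Δ]) f = 14580x^2 + 7920x + 2040
θ S_{3/2} ((Δ + θ) D^3 (∇ + Δ)) (θ + [E_{1}, Δ]) f = 29160x^2 + 7920x
θ ((Δ + θ) D^3 (∇ + Δ)) (θ + [E_{1}, Δ]) f = 12960x^2 + 5280x
S_{3/2} θ ((Δ + θ) D^3 (∇ + Δ)) (θ + [E_{1}, Δ]) f = 29160x^2 + 7920x
[θ, S_{3/2}] ((Δ + θ) D^3 (∇ + Δ)) (θ + [E_{1}, Δ]) f = 0
∇ ((Δ + θ) D^3 (∇ + Δ)) (θ + [E_{1}, Δ]) f = 12960x - 1200
(2∇) ((Δ + θ) D^3 (∇ + Δ)) (θ + [E_{1}, Δ]) f = 25920x - 2400
([θ, S_{3/2}] + 2∇) ((Δ + θ) D^3 (∇ + Δ)) (θ + [E_{1}, Δ]) f = 25920x - 2400
(S_{-1} + ([θ, S_{3/2}] + 2∇) (Δ + θ) D^3 (∇ + Δ) (θ + [E_{1}, Δ])) f = (3/4)x^6 + x^5 + 25920x - 2400

the image equals g(x) = (3/4)x^6 + x^5 + 25920x - 2400


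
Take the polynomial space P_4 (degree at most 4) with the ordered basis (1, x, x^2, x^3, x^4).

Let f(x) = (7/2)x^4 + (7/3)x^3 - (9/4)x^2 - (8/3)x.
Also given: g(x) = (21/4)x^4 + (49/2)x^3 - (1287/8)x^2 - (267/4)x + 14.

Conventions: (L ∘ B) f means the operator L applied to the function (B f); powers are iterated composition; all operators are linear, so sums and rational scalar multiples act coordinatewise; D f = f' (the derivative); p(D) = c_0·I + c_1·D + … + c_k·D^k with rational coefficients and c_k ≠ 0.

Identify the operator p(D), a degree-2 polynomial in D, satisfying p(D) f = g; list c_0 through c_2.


D^0 f = (7/2)x^4 + (7/3)x^3 - (9/4)x^2 - (8/3)x
D^1 f = 14x^3 + 7x^2 - (9/2)x - 8/3
D^2 f = 42x^2 + 14x - 9/2
matching coefficients of g against c_0 f + c_1 Df + … from the top degree down determines the c_i
solution: c_0 = 3/2, c_1 = 3/2, c_2 = -4

c_0 = 3/2, c_1 = 3/2, c_2 = -4


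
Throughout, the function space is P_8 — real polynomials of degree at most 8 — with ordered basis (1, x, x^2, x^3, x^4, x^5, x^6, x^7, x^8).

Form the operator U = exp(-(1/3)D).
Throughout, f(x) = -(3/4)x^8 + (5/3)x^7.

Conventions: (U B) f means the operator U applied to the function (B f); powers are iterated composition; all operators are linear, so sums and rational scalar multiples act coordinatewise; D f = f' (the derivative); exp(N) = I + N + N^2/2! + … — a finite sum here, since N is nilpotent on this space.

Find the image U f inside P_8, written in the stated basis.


order-1 term: 2x^7 - (35/9)x^6
order-2 term: -(7/3)x^6 + (35/9)x^5
order-3 term: (14/9)x^5 - (175/81)x^4
order-4 term: -(35/54)x^4 + (175/243)x^3
order-5 term: (14/81)x^3 - (35/243)x^2
order-6 term: -(7/243)x^2 + (35/2187)x
order-7 term: (2/729)x - 5/6561
order-8 term: -1/8748
the series for exp(-(1/3)D) f terminates at order 8
exp(-(1/3)D) f = -(3/4)x^8 + (11/3)x^7 - (56/9)x^6 + (49/9)x^5 - (455/162)x^4 + (217/243)x^3 - (14/81)x^2 + (41/2187)x - 23/26244

the result is g(x) = -(3/4)x^8 + (11/3)x^7 - (56/9)x^6 + (49/9)x^5 - (455/162)x^4 + (217/243)x^3 - (14/81)x^2 + (41/2187)x - 23/26244


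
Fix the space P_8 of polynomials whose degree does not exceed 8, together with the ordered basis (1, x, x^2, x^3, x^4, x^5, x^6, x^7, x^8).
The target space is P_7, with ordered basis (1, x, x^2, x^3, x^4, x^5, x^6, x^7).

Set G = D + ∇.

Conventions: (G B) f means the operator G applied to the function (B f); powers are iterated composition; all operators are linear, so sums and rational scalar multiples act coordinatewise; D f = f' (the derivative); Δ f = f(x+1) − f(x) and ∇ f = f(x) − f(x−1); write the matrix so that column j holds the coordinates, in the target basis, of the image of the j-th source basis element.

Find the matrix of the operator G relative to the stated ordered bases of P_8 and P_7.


image of 1: 0
image of x: 2
image of x^2: 4x - 1
image of x^3: 6x^2 - 3x + 1
image of x^4: 8x^3 - 6x^2 + 4x - 1
image of x^5: 10x^4 - 10x^3 + 10x^2 - 5x + 1
image of x^6: 12x^5 - 15x^4 + 20x^3 - 15x^2 + 6x - 1
image of x^7: 14x^6 - 21x^5 + 35x^4 - 35x^3 + 21x^2 - 7x + 1
image of x^8: 16x^7 - 28x^6 + 56x^5 - 70x^4 + 56x^3 - 28x^2 + 8x - 1
each image's coordinates form column j of the matrix

the matrix is [[0, 2, -1, 1, -1, 1, -1, 1, -1]; [0, 0, 4, -3, 4, -5, 6, -7, 8]; [0, 0, 0, 6, -6, 10, -15, 21, -28]; [0, 0, 0, 0, 8, -10, 20, -35, 56]; [0, 0, 0, 0, 0, 10, -15, 35, -70]; [0, 0, 0, 0, 0, 0, 12, -21, 56]; [0, 0, 0, 0, 0, 0, 0, 14, -28]; [0, 0, 0, 0, 0, 0, 0, 0, 16]] (rows listed top to bottom)


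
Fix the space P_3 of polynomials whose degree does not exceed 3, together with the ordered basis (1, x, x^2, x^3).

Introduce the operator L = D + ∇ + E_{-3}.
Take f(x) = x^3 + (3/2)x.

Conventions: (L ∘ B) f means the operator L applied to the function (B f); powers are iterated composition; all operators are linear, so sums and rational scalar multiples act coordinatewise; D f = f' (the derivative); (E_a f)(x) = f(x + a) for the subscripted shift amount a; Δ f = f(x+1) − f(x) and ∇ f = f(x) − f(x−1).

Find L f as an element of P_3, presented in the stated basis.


the result is g(x) = x^3 - 3x^2 + (51/2)x - 55/2

D f = 3x^2 + 3/2
∇ f = 3x^2 - 3x + 5/2
E_{-3} f = x^3 - 9x^2 + (57/2)x - 63/2
(D + ∇ + E_{-3}) f = x^3 - 3x^2 + (51/2)x - 55/2


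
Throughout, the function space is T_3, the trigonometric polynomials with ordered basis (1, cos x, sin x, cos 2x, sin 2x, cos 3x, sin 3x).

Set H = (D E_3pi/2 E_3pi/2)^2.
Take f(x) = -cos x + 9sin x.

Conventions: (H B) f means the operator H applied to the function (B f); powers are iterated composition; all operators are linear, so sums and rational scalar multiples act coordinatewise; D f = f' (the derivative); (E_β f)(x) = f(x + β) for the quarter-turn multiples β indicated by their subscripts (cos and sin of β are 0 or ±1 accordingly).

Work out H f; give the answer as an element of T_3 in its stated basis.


E_3pi/2 f = -9cos x - sin x
E_3pi/2 E_3pi/2 f = cos x - 9sin x
D E_3pi/2 E_3pi/2 f = -9cos x - sin x
E_3pi/2 (D E_3pi/2 E_3pi/2) f = cos x - 9sin x
E_3pi/2 E_3pi/2 (D E_3pi/2 E_3pi/2) f = 9cos x + sin x
D E_3pi/2 E_3pi/2 (D E_3pi/2 E_3pi/2) f = cos x - 9sin x

the image equals g(x) = cos x - 9sin x
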